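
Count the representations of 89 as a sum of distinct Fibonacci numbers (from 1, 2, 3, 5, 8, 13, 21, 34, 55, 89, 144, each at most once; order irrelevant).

5

89 = 89 = 55+34 = 55+21+13 = 55+21+8+5 = … (1 more), for 5 in all.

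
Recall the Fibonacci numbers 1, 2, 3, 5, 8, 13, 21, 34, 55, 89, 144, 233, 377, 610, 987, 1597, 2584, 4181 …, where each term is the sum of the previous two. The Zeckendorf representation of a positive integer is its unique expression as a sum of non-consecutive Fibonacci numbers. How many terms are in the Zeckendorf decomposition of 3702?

Repeatedly subtract the largest Fibonacci number that fits:
take 2584 (≤ 3702); 3702 − 2584 = 1118
take 987 (≤ 1118); 1118 − 987 = 131
take 89 (≤ 131); 131 − 89 = 42
take 34 (≤ 42); 42 − 34 = 8
take 8 (≤ 8); 8 − 8 = 0
3702 = 2584 + 987 + 89 + 34 + 8, which has 5 terms.

5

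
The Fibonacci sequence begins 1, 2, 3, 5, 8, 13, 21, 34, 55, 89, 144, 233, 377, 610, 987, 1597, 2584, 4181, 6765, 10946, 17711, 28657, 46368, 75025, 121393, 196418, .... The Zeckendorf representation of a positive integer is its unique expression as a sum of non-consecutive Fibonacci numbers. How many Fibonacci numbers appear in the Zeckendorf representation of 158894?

8

158894: greatest Fibonacci not exceeding it is 121393, leaving 37501
37501: greatest Fibonacci not exceeding it is 28657, leaving 8844
8844: greatest Fibonacci not exceeding it is 6765, leaving 2079
2079: greatest Fibonacci not exceeding it is 1597, leaving 482
482: greatest Fibonacci not exceeding it is 377, leaving 105
105: greatest Fibonacci not exceeding it is 89, leaving 16
16: greatest Fibonacci not exceeding it is 13, leaving 3
3: greatest Fibonacci not exceeding it is 3, leaving 0
158894 = 121393 + 28657 + 6765 + 1597 + 377 + 89 + 13 + 3, which has 8 terms.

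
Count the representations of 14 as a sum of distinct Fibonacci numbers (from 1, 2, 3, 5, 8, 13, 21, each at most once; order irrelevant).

Each representation comes from the Zeckendorf form by replacing some F_k with F_{k−1} + F_{k−2} where possible.
14 = 13+1 = 8+5+1 = 8+3+2+1 — 3 representations.

3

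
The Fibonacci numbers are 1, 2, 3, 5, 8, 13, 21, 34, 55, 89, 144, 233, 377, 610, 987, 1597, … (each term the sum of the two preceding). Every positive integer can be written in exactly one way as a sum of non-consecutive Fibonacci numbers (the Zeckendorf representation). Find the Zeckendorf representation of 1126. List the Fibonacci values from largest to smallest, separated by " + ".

Greedily peel off the largest Fibonacci term at each step:
subtract 987 from 1126: 139 remains
subtract 89 from 139: 50 remains
subtract 34 from 50: 16 remains
subtract 13 from 16: 3 remains
subtract 3 from 3: 0 remains
So 1126 = 987 + 89 + 34 + 13 + 3, with no two terms consecutive in the sequence.

987 + 89 + 34 + 13 + 3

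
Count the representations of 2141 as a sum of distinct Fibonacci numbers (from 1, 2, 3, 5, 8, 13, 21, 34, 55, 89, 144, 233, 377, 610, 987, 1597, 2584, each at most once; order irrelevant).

26

2141 = 1597+377+144+21+2 = 1597+377+144+13+8+2 = 1597+377+89+55+21+2 = 987+610+377+144+21+2 = 1597+377+144+13+5+3+2 = … (21 more), for 26 in all.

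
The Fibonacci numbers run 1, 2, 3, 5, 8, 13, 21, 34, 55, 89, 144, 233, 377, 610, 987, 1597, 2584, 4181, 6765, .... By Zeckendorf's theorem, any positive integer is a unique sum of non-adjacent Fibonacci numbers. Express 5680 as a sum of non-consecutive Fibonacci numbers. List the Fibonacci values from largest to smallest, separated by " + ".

largest Fibonacci ≤ 5680 is 4181; 5680 − 4181 = 1499
largest Fibonacci ≤ 1499 is 987; 1499 − 987 = 512
largest Fibonacci ≤ 512 is 377; 512 − 377 = 135
largest Fibonacci ≤ 135 is 89; 135 − 89 = 46
largest Fibonacci ≤ 46 is 34; 46 − 34 = 12
largest Fibonacci ≤ 12 is 8; 12 − 8 = 4
largest Fibonacci ≤ 4 is 3; 4 − 3 = 1
largest Fibonacci ≤ 1 is 1; 1 − 1 = 0
So 5680 = 4181 + 987 + 377 + 89 + 34 + 8 + 3 + 1, with no two terms consecutive in the sequence.

4181 + 987 + 377 + 89 + 34 + 8 + 3 + 1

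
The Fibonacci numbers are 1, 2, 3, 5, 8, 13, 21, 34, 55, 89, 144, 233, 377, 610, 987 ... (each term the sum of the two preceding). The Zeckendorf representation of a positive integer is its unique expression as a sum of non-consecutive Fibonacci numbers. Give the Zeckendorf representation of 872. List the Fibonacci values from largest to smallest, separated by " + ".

Greedy algorithm:
872 − 610 = 262
262 − 233 = 29
29 − 21 = 8
8 − 8 = 0
So 872 = 610 + 233 + 21 + 8, with no two terms consecutive in the sequence.

610 + 233 + 21 + 8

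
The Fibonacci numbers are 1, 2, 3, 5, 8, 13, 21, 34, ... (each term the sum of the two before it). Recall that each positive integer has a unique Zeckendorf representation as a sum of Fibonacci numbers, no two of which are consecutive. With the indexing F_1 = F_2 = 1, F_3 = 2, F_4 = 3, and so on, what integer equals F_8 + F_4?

24

F_8 + F_4 = 21 + 3 = 24.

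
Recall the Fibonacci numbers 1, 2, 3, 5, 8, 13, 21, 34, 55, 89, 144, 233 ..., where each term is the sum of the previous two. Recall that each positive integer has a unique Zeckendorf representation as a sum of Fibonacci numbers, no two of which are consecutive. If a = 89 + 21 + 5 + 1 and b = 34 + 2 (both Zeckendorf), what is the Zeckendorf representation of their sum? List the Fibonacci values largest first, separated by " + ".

144 + 8

The two numbers are 116 and 36, so their sum is 152.
144 ≤ 152 < 233, so take 144; remainder 8
8 ≤ 8 < 13, so take 8; remainder 0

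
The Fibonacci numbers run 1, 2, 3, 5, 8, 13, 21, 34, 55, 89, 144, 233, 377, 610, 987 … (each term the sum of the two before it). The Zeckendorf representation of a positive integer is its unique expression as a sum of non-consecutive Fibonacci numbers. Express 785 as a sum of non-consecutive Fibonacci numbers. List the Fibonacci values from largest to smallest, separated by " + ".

610 + 144 + 21 + 8 + 2

785: greatest Fibonacci not exceeding it is 610, leaving 175
175: greatest Fibonacci not exceeding it is 144, leaving 31
31: greatest Fibonacci not exceeding it is 21, leaving 10
10: greatest Fibonacci not exceeding it is 8, leaving 2
2: greatest Fibonacci not exceeding it is 2, leaving 0
So 785 = 610 + 144 + 21 + 8 + 2, with no two terms consecutive in the sequence.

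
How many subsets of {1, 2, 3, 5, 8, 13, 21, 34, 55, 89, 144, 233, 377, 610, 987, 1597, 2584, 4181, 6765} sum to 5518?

Starting from the Zeckendorf form and repeatedly splitting a term F_k into F_{k−1} + F_{k−2} (when neither is already used) reaches every representation.
5518 = 4181+987+233+89+21+5+2 = 4181+987+233+89+13+8+5+2 = 4181+987+233+55+34+21+5+2 = 4181+610+377+233+89+21+5+2 = 2584+1597+987+233+89+21+5+2 = … (19 more), for 24 in all.

24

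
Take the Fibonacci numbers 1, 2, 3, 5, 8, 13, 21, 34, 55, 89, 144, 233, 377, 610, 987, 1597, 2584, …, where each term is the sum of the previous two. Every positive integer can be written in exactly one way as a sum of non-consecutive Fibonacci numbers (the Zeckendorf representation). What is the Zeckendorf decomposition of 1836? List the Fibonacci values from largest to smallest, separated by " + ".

Greedy algorithm:
1836: greatest Fibonacci not exceeding it is 1597, leaving 239
239: greatest Fibonacci not exceeding it is 233, leaving 6
6: greatest Fibonacci not exceeding it is 5, leaving 1
1: greatest Fibonacci not exceeding it is 1, leaving 0
So 1836 = 1597 + 233 + 5 + 1, with no two terms consecutive in the sequence.

1597 + 233 + 5 + 1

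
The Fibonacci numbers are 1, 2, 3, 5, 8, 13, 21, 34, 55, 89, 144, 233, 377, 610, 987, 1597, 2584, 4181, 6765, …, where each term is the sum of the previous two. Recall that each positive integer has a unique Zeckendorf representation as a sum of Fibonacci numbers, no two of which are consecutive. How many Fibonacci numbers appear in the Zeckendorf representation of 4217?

Greedy algorithm:
take 4181 (≤ 4217); 4217 − 4181 = 36
take 34 (≤ 36); 36 − 34 = 2
take 2 (≤ 2); 2 − 2 = 0
4217 = 4181 + 34 + 2, which has 3 terms.

3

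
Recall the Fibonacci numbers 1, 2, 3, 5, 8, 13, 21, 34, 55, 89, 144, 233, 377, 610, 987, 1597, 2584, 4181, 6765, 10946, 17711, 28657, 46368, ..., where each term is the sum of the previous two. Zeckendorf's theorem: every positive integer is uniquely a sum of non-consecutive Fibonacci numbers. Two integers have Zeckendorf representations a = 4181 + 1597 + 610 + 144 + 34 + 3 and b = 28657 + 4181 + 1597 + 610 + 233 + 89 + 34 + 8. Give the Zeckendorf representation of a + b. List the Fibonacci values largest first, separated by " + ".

The two numbers are 6569 and 35409, so their sum is 41978.
take 28657 (≤ 41978); 41978 − 28657 = 13321
take 10946 (≤ 13321); 13321 − 10946 = 2375
take 1597 (≤ 2375); 2375 − 1597 = 778
take 610 (≤ 778); 778 − 610 = 168
take 144 (≤ 168); 168 − 144 = 24
take 21 (≤ 24); 24 − 21 = 3
take 3 (≤ 3); 3 − 3 = 0

28657 + 10946 + 1597 + 610 + 144 + 21 + 3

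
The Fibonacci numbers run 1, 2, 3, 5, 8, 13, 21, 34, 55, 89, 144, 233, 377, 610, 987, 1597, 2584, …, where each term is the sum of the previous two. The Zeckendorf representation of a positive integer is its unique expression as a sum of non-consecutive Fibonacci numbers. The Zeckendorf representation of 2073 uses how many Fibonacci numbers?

2073 − 1597 = 476
476 − 377 = 99
99 − 89 = 10
10 − 8 = 2
2 − 2 = 0
2073 = 1597 + 377 + 89 + 8 + 2, which has 5 terms.

5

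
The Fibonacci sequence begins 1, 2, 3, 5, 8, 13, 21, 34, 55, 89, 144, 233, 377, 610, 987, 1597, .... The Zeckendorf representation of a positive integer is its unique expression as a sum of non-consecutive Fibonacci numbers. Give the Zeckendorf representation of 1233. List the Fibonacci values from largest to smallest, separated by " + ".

987 + 233 + 13

Repeatedly subtract the largest Fibonacci number that fits:
987 ≤ 1233 < 1597, so take 987; remainder 246
233 ≤ 246 < 377, so take 233; remainder 13
13 ≤ 13 < 21, so take 13; remainder 0
So 1233 = 987 + 233 + 13, with no two terms consecutive in the sequence.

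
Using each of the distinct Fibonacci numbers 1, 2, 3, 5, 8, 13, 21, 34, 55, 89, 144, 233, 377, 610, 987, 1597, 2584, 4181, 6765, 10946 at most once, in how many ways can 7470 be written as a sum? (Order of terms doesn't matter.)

57

Each representation comes from the Zeckendorf form by replacing some F_k with F_{k−1} + F_{k−2} where possible.
7470 = 6765+610+89+5+1 = 6765+610+89+3+2+1 = 6765+610+55+34+5+1 = 6765+377+233+89+5+1 = … (53 more), for 57 in all.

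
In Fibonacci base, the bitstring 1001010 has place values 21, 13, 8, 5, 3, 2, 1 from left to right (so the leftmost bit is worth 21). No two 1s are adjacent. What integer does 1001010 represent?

Summing the place values of the 1 bits: 21 + 5 + 2 = 28.

28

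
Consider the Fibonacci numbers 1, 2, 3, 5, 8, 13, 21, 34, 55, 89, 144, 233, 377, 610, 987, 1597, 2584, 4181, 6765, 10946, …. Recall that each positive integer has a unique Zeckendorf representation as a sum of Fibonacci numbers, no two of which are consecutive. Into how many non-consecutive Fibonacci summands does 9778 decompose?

Greedily peel off the largest Fibonacci term at each step:
9778: greatest Fibonacci not exceeding it is 6765, leaving 3013
3013: greatest Fibonacci not exceeding it is 2584, leaving 429
429: greatest Fibonacci not exceeding it is 377, leaving 52
52: greatest Fibonacci not exceeding it is 34, leaving 18
18: greatest Fibonacci not exceeding it is 13, leaving 5
5: greatest Fibonacci not exceeding it is 5, leaving 0
9778 = 6765 + 2584 + 377 + 34 + 13 + 5, which has 6 terms.

6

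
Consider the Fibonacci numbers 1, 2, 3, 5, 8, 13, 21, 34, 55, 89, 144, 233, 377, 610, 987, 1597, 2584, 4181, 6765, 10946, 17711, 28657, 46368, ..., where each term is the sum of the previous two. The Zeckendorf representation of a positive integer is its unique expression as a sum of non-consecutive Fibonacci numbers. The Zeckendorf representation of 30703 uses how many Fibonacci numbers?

Repeatedly subtract the largest Fibonacci number that fits:
30703 − 28657 = 2046
2046 − 1597 = 449
449 − 377 = 72
72 − 55 = 17
17 − 13 = 4
4 − 3 = 1
1 − 1 = 0
30703 = 28657 + 1597 + 377 + 55 + 13 + 3 + 1, which has 7 terms.

7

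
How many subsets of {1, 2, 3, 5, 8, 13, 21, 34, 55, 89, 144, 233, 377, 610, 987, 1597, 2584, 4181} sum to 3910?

24

3910 = 2584+987+233+89+13+3+1 = 2584+987+233+89+8+5+3+1 = 2584+987+233+55+34+13+3+1 = … (21 more), for 24 in all.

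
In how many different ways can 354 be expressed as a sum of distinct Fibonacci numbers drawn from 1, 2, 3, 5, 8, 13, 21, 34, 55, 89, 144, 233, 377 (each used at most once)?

Each representation comes from the Zeckendorf form by replacing some F_k with F_{k−1} + F_{k−2} where possible.
354 = 233+89+21+8+3 = 233+89+21+8+2+1 = 233+55+34+21+8+3 = 233+89+21+5+3+2+1 = 233+55+34+21+8+2+1 = … (7 more), for 12 in all.

12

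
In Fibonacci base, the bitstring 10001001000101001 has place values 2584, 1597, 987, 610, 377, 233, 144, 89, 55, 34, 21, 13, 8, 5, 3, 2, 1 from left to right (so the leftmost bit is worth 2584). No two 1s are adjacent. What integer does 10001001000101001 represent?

Summing the place values of the 1 bits: 2584 + 377 + 89 + 13 + 5 + 1 = 3069.

3069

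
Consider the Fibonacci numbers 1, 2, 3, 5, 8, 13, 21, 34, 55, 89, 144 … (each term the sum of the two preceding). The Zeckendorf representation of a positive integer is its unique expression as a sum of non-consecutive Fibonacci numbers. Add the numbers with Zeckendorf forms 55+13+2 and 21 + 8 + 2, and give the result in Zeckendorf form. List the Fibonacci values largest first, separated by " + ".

The two numbers are 70 and 31, so their sum is 101.
largest Fibonacci ≤ 101 is 89; 101 − 89 = 12
largest Fibonacci ≤ 12 is 8; 12 − 8 = 4
largest Fibonacci ≤ 4 is 3; 4 − 3 = 1
largest Fibonacci ≤ 1 is 1; 1 − 1 = 0

89 + 8 + 3 + 1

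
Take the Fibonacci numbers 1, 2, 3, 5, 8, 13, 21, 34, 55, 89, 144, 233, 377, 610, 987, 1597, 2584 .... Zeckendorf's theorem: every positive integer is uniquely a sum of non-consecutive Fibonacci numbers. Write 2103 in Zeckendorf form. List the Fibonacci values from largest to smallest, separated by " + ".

Greedily peel off the largest Fibonacci term at each step:
take 1597 (≤ 2103); 2103 − 1597 = 506
take 377 (≤ 506); 506 − 377 = 129
take 89 (≤ 129); 129 − 89 = 40
take 34 (≤ 40); 40 − 34 = 6
take 5 (≤ 6); 6 − 5 = 1
take 1 (≤ 1); 1 − 1 = 0
So 2103 = 1597 + 377 + 89 + 34 + 5 + 1, with no two terms consecutive in the sequence.

1597 + 377 + 89 + 34 + 5 + 1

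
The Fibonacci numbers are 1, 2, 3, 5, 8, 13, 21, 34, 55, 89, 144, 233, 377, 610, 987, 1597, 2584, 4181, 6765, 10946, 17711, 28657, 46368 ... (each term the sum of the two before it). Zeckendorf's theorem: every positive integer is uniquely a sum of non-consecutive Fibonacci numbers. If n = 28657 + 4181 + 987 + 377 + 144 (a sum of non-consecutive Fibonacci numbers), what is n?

34346

28657 + 4181 + 987 + 377 + 144 = 34346.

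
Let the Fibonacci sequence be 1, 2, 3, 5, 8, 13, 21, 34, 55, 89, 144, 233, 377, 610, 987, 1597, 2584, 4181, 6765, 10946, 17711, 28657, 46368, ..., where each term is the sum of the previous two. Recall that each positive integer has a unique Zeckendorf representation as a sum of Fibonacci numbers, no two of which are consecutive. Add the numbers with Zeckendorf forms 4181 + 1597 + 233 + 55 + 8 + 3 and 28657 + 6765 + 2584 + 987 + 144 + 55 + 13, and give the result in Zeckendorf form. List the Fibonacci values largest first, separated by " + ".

The two numbers are 6077 and 39205, so their sum is 45282.
take 28657 (≤ 45282); 45282 − 28657 = 16625
take 10946 (≤ 16625); 16625 − 10946 = 5679
take 4181 (≤ 5679); 5679 − 4181 = 1498
take 987 (≤ 1498); 1498 − 987 = 511
take 377 (≤ 511); 511 − 377 = 134
take 89 (≤ 134); 134 − 89 = 45
take 34 (≤ 45); 45 − 34 = 11
take 8 (≤ 11); 11 − 8 = 3
take 3 (≤ 3); 3 − 3 = 0

28657 + 10946 + 4181 + 987 + 377 + 89 + 34 + 8 + 3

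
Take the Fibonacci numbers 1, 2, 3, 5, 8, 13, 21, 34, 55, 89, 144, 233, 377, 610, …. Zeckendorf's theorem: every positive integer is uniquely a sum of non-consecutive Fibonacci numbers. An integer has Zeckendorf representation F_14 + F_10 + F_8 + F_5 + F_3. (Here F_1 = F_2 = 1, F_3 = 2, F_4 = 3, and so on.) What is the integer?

460

F_14 + F_10 + F_8 + F_5 + F_3 = 377 + 55 + 21 + 5 + 2 = 460.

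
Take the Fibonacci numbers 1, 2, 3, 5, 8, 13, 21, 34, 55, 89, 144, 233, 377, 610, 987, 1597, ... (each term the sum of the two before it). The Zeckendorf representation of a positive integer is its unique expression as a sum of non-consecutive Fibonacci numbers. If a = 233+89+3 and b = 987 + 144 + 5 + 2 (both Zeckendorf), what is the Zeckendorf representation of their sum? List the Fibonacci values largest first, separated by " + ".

987 + 377 + 89 + 8 + 2

The two numbers are 325 and 1138, so their sum is 1463.
Greedily peel off the largest Fibonacci term at each step:
largest Fibonacci ≤ 1463 is 987; 1463 − 987 = 476
largest Fibonacci ≤ 476 is 377; 476 − 377 = 99
largest Fibonacci ≤ 99 is 89; 99 − 89 = 10
largest Fibonacci ≤ 10 is 8; 10 − 8 = 2
largest Fibonacci ≤ 2 is 2; 2 − 2 = 0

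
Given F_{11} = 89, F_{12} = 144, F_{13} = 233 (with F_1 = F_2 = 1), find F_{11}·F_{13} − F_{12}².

89·233 − 144² = 20737 − 20736 = 1. (Cassini's identity: F_{k−1}F_{k+1} − F_k² = (−1)^k.)

1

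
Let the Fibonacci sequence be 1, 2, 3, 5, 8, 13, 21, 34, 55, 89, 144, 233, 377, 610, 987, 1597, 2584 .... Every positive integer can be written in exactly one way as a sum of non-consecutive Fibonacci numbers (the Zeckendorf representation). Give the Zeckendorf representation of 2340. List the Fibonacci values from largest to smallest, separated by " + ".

Greedily peel off the largest Fibonacci term at each step:
2340: greatest Fibonacci not exceeding it is 1597, leaving 743
743: greatest Fibonacci not exceeding it is 610, leaving 133
133: greatest Fibonacci not exceeding it is 89, leaving 44
44: greatest Fibonacci not exceeding it is 34, leaving 10
10: greatest Fibonacci not exceeding it is 8, leaving 2
2: greatest Fibonacci not exceeding it is 2, leaving 0
So 2340 = 1597 + 610 + 89 + 34 + 8 + 2, with no two terms consecutive in the sequence.

1597 + 610 + 89 + 34 + 8 + 2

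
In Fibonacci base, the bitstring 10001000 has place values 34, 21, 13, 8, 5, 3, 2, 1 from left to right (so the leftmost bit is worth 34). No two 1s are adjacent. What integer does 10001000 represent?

39

Summing the place values of the 1 bits: 34 + 5 = 39.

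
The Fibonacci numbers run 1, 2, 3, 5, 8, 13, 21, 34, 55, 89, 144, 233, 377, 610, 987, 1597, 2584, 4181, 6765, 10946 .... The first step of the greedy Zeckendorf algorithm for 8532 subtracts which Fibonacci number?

6765

6765 ≤ 8532 < 10946, so the largest Fibonacci number not exceeding 8532 is 6765.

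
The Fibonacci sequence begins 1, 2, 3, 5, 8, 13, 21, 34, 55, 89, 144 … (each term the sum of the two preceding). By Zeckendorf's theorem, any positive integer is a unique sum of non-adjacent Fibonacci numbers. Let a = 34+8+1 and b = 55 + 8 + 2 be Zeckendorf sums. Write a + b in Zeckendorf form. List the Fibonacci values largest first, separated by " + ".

89 + 13 + 5 + 1

The two numbers are 43 and 65, so their sum is 108.
largest Fibonacci ≤ 108 is 89; 108 − 89 = 19
largest Fibonacci ≤ 19 is 13; 19 − 13 = 6
largest Fibonacci ≤ 6 is 5; 6 − 5 = 1
largest Fibonacci ≤ 1 is 1; 1 − 1 = 0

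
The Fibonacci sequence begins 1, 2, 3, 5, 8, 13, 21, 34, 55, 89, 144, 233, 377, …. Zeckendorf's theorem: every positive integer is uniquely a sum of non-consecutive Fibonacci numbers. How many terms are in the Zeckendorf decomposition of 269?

3

take 233 (≤ 269); 269 − 233 = 36
take 34 (≤ 36); 36 − 34 = 2
take 2 (≤ 2); 2 − 2 = 0
269 = 233 + 34 + 2, which has 3 terms.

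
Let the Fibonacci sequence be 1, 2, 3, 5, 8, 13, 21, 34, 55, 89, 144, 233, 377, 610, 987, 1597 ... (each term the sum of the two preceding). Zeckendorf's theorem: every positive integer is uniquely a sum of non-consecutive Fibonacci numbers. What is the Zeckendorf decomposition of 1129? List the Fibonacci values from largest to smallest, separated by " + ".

987 + 89 + 34 + 13 + 5 + 1

987 ≤ 1129 < 1597, so take 987; remainder 142
89 ≤ 142 < 144, so take 89; remainder 53
34 ≤ 53 < 55, so take 34; remainder 19
13 ≤ 19 < 21, so take 13; remainder 6
5 ≤ 6 < 8, so take 5; remainder 1
1 ≤ 1 < 2, so take 1; remainder 0
So 1129 = 987 + 89 + 34 + 13 + 5 + 1, with no two terms consecutive in the sequence.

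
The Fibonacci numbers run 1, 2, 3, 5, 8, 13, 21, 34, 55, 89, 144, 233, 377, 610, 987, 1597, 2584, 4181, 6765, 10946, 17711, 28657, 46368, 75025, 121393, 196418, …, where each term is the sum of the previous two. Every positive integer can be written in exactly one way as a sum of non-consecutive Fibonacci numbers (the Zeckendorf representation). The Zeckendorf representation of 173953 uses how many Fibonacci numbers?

173953 − 121393 = 52560
52560 − 46368 = 6192
6192 − 4181 = 2011
2011 − 1597 = 414
414 − 377 = 37
37 − 34 = 3
3 − 3 = 0
173953 = 121393 + 46368 + 4181 + 1597 + 377 + 34 + 3, which has 7 terms.

7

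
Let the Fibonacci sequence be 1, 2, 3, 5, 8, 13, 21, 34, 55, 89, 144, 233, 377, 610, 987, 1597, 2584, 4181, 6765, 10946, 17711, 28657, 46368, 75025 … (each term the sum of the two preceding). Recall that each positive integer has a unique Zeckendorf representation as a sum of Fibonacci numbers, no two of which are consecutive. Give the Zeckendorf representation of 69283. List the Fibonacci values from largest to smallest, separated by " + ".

46368 + 17711 + 4181 + 987 + 34 + 2

Repeatedly subtract the largest Fibonacci number that fits:
take 46368 (≤ 69283); 69283 − 46368 = 22915
take 17711 (≤ 22915); 22915 − 17711 = 5204
take 4181 (≤ 5204); 5204 − 4181 = 1023
take 987 (≤ 1023); 1023 − 987 = 36
take 34 (≤ 36); 36 − 34 = 2
take 2 (≤ 2); 2 − 2 = 0
So 69283 = 46368 + 17711 + 4181 + 987 + 34 + 2, with no two terms consecutive in the sequence.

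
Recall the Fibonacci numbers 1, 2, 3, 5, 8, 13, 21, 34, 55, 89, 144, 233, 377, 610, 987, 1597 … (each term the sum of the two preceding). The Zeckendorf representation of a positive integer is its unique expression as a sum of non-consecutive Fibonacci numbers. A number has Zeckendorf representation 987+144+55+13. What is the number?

1199

987+144+55+13 = 1199.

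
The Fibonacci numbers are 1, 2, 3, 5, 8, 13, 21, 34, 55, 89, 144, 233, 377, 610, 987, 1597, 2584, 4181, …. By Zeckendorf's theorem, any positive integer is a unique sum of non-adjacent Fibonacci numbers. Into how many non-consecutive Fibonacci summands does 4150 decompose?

take 2584 (≤ 4150); 4150 − 2584 = 1566
take 987 (≤ 1566); 1566 − 987 = 579
take 377 (≤ 579); 579 − 377 = 202
take 144 (≤ 202); 202 − 144 = 58
take 55 (≤ 58); 58 − 55 = 3
take 3 (≤ 3); 3 − 3 = 0
4150 = 2584 + 987 + 377 + 144 + 55 + 3, which has 6 terms.

6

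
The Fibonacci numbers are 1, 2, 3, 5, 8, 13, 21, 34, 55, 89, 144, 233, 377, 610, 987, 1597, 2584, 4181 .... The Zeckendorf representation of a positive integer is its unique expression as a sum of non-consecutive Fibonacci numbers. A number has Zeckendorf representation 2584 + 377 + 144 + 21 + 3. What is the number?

3129

2584 + 377 + 144 + 21 + 3 = 3129.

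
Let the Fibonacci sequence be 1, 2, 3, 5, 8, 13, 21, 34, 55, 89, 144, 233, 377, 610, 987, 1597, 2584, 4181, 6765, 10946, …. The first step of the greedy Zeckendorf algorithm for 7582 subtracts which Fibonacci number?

6765 ≤ 7582 < 10946, so the largest Fibonacci number not exceeding 7582 is 6765.

6765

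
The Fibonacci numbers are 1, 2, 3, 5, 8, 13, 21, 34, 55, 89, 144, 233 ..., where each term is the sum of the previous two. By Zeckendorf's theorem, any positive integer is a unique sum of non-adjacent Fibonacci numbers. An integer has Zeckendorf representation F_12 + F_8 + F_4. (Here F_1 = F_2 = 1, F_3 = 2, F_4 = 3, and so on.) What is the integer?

168

F_12 + F_8 + F_4 = 144 + 21 + 3 = 168.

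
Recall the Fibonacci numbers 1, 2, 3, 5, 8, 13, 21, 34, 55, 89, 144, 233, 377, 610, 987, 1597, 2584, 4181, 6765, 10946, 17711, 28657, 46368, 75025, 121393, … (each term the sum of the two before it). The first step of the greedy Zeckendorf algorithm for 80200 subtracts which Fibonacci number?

75025 ≤ 80200 < 121393, so the largest Fibonacci number not exceeding 80200 is 75025.

75025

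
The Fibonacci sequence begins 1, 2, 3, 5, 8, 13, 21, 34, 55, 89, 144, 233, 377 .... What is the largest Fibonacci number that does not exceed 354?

233

233 ≤ 354 < 377, so the largest Fibonacci number not exceeding 354 is 233.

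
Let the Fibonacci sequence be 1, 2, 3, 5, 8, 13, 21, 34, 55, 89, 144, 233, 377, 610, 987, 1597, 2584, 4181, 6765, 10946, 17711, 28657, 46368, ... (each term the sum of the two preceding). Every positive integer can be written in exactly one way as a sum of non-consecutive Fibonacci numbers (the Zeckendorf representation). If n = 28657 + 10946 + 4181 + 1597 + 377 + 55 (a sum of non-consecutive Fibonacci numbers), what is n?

45813

28657 + 10946 + 4181 + 1597 + 377 + 55 = 45813.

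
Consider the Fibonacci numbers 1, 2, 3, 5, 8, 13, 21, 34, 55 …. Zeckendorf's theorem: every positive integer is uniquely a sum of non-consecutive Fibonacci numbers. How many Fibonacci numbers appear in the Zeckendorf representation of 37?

37: greatest Fibonacci not exceeding it is 34, leaving 3
3: greatest Fibonacci not exceeding it is 3, leaving 0
37 = 34 + 3, which has 2 terms.

2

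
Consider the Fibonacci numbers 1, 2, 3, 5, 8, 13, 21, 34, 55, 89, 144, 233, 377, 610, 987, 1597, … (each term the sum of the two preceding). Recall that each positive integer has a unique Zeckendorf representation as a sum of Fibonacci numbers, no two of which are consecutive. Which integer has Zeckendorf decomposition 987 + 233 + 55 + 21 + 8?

987 + 233 + 55 + 21 + 8 = 1304.

1304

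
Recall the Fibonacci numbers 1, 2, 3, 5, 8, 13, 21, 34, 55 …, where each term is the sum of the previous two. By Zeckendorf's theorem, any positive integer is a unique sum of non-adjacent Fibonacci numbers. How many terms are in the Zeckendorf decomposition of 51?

Greedily peel off the largest Fibonacci term at each step:
largest Fibonacci ≤ 51 is 34; 51 − 34 = 17
largest Fibonacci ≤ 17 is 13; 17 − 13 = 4
largest Fibonacci ≤ 4 is 3; 4 − 3 = 1
largest Fibonacci ≤ 1 is 1; 1 − 1 = 0
51 = 34 + 13 + 3 + 1, which has 4 terms.

4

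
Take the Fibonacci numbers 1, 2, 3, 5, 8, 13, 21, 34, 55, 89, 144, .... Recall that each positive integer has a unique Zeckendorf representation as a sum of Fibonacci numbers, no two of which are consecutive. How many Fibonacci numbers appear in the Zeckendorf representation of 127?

127: greatest Fibonacci not exceeding it is 89, leaving 38
38: greatest Fibonacci not exceeding it is 34, leaving 4
4: greatest Fibonacci not exceeding it is 3, leaving 1
1: greatest Fibonacci not exceeding it is 1, leaving 0
127 = 89 + 34 + 3 + 1, which has 4 terms.

4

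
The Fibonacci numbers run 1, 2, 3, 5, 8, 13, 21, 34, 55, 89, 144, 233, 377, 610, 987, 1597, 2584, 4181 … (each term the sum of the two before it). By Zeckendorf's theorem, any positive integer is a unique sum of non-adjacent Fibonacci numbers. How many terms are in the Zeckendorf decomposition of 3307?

5

subtract 2584 from 3307: 723 remains
subtract 610 from 723: 113 remains
subtract 89 from 113: 24 remains
subtract 21 from 24: 3 remains
subtract 3 from 3: 0 remains
3307 = 2584 + 610 + 89 + 21 + 3, which has 5 terms.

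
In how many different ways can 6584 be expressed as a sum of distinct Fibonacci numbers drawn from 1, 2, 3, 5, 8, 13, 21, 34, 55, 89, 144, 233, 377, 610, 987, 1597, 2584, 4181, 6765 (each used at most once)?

32

Starting from the Zeckendorf form and repeatedly splitting a term F_k into F_{k−1} + F_{k−2} (when neither is already used) reaches every representation.
6584 = 4181+1597+610+144+34+13+5 = 4181+1597+610+144+34+13+3+2 = 4181+1597+610+89+55+34+13+5 = 4181+1597+377+233+144+34+13+5 = 4181+1597+610+144+34+8+5+3+2 = … (27 more), for 32 in all.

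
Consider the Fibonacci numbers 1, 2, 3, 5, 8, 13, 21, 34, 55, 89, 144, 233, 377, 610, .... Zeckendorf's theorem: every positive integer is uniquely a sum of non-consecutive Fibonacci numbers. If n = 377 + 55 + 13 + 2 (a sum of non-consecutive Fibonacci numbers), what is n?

377 + 55 + 13 + 2 = 447.

447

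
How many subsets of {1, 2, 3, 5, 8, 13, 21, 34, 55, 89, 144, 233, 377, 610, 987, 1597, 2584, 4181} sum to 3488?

36

Starting from the Zeckendorf form and repeatedly splitting a term F_k into F_{k−1} + F_{k−2} (when neither is already used) reaches every representation.
3488 = 2584+610+233+55+5+1 = 2584+610+233+55+3+2+1 = 2584+610+233+34+21+5+1 = 2584+610+144+89+55+5+1 = … (32 more), for 36 in all.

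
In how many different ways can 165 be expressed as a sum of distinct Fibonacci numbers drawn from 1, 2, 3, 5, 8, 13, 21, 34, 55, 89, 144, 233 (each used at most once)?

Starting from the Zeckendorf form and repeatedly splitting a term F_k into F_{k−1} + F_{k−2} (when neither is already used) reaches every representation.
165 = 144+21 = 144+13+8 = 89+55+21 = 144+13+5+3 = … (7 more), for 11 in all.

11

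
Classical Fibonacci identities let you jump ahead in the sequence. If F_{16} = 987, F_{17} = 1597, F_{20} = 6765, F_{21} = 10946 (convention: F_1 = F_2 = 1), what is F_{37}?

By the addition formula F_{m+n} = F_m F_{n+1} + F_{m−1} F_n with m=21, n=16: F_{37} = 10946·1597 + 6765·987 = 17480762 + 6677055 = 24157817.

24157817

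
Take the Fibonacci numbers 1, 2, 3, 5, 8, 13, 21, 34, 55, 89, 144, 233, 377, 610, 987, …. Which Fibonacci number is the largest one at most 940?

610 ≤ 940 < 987, so the largest Fibonacci number not exceeding 940 is 610.

610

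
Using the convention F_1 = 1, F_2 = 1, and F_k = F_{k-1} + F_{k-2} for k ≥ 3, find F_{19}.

Iterating the recurrence up to F_{12} = 144 and F_{11} = 89:
F_{13} = F_{12} + F_{11} = 144 + 89 = 233
F_{14} = F_{13} + F_{12} = 233 + 144 = 377
F_{15} = F_{14} + F_{13} = 377 + 233 = 610
F_{16} = F_{15} + F_{14} = 610 + 377 = 987
F_{17} = F_{16} + F_{15} = 987 + 610 = 1597
F_{18} = F_{17} + F_{16} = 1597 + 987 = 2584
F_{19} = F_{18} + F_{17} = 2584 + 1597 = 4181

4181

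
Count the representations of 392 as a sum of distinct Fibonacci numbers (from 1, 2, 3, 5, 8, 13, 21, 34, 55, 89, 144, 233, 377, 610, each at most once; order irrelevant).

8

Starting from the Zeckendorf form and repeatedly splitting a term F_k into F_{k−1} + F_{k−2} (when neither is already used) reaches every representation.
392 = 377+13+2 = 377+8+5+2 = 233+144+13+2 = … (5 more), for 8 in all.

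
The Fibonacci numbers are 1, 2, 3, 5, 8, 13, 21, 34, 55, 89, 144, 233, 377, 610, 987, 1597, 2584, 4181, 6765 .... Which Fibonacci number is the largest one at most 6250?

4181

4181 ≤ 6250 < 6765, so the largest Fibonacci number not exceeding 6250 is 4181.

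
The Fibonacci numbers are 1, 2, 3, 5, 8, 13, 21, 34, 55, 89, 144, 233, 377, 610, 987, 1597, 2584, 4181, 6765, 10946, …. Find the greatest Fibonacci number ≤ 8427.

6765

6765 ≤ 8427 < 10946, so the largest Fibonacci number not exceeding 8427 is 6765.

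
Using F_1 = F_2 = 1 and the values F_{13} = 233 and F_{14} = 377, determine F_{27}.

By F_{2k+1} = F_k² + F_{k+1}²: F_{27} = 233² + 377² = 54289 + 142129 = 196418.

196418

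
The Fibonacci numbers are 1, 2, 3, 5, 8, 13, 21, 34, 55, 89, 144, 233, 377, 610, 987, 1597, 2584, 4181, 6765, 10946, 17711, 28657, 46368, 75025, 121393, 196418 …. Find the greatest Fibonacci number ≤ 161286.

121393 ≤ 161286 < 196418, so the largest Fibonacci number not exceeding 161286 is 121393.

121393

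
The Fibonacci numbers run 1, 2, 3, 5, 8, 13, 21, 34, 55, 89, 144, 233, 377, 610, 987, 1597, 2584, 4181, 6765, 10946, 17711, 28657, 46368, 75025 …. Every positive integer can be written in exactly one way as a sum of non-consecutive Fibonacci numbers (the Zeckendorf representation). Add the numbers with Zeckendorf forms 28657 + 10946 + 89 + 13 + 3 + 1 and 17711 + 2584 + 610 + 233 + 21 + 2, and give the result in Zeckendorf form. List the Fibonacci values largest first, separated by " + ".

The two numbers are 39709 and 21161, so their sum is 60870.
60870 − 46368 = 14502
14502 − 10946 = 3556
3556 − 2584 = 972
972 − 610 = 362
362 − 233 = 129
129 − 89 = 40
40 − 34 = 6
6 − 5 = 1
1 − 1 = 0

46368 + 10946 + 2584 + 610 + 233 + 89 + 34 + 5 + 1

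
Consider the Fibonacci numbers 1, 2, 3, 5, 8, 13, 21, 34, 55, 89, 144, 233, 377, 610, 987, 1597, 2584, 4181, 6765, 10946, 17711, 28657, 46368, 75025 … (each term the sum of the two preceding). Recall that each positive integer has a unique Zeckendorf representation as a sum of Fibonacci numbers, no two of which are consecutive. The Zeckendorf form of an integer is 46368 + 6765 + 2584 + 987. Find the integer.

46368 + 6765 + 2584 + 987 = 56704.

56704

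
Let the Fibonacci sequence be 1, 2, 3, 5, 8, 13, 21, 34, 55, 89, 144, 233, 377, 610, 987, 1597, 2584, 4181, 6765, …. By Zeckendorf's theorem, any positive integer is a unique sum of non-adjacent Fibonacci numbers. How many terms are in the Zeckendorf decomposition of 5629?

Greedily peel off the largest Fibonacci term at each step:
4181 ≤ 5629 < 6765, so take 4181; remainder 1448
987 ≤ 1448 < 1597, so take 987; remainder 461
377 ≤ 461 < 610, so take 377; remainder 84
55 ≤ 84 < 89, so take 55; remainder 29
21 ≤ 29 < 34, so take 21; remainder 8
8 ≤ 8 < 13, so take 8; remainder 0
5629 = 4181 + 987 + 377 + 55 + 21 + 8, which has 6 terms.

6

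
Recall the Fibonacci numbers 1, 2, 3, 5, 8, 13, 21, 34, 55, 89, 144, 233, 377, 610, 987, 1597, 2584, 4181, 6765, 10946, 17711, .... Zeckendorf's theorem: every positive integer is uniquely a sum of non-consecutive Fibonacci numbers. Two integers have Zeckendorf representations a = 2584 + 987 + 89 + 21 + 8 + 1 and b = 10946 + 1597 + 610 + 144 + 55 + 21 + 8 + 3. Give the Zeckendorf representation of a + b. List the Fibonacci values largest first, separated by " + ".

The two numbers are 3690 and 13384, so their sum is 17074.
take 10946 (≤ 17074); 17074 − 10946 = 6128
take 4181 (≤ 6128); 6128 − 4181 = 1947
take 1597 (≤ 1947); 1947 − 1597 = 350
take 233 (≤ 350); 350 − 233 = 117
take 89 (≤ 117); 117 − 89 = 28
take 21 (≤ 28); 28 − 21 = 7
take 5 (≤ 7); 7 − 5 = 2
take 2 (≤ 2); 2 − 2 = 0

10946 + 4181 + 1597 + 233 + 89 + 21 + 5 + 2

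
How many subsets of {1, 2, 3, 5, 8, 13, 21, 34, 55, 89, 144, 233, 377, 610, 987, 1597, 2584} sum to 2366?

2366 = 1597+610+144+13+2 = 1597+610+144+8+5+2 = 1597+610+89+55+13+2 = 1597+377+233+144+13+2 = … (14 more), for 18 in all.

18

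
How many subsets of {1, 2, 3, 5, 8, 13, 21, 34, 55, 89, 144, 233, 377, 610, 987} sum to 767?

18

Starting from the Zeckendorf form and repeatedly splitting a term F_k into F_{k−1} + F_{k−2} (when neither is already used) reaches every representation.
767 = 610+144+13 = 610+144+8+5 = 610+89+55+13 = 377+233+144+13 = … (14 more), for 18 in all.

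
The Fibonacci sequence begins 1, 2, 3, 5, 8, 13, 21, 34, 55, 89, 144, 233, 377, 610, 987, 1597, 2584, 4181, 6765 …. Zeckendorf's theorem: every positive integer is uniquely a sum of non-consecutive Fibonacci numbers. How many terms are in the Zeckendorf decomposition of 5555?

5

Repeatedly subtract the largest Fibonacci number that fits:
4181 ≤ 5555 < 6765, so take 4181; remainder 1374
987 ≤ 1374 < 1597, so take 987; remainder 387
377 ≤ 387 < 610, so take 377; remainder 10
8 ≤ 10 < 13, so take 8; remainder 2
2 ≤ 2 < 3, so take 2; remainder 0
5555 = 4181 + 987 + 377 + 8 + 2, which has 5 terms.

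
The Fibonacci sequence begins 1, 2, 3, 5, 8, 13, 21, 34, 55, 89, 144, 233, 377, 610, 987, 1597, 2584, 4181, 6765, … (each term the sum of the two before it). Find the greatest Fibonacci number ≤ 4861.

4181

4181 ≤ 4861 < 6765, so the largest Fibonacci number not exceeding 4861 is 4181.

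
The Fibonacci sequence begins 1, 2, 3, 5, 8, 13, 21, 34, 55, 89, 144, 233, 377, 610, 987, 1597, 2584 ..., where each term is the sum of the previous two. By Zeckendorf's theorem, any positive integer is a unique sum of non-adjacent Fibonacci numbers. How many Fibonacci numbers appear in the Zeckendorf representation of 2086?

Greedy algorithm:
take 1597 (≤ 2086); 2086 − 1597 = 489
take 377 (≤ 489); 489 − 377 = 112
take 89 (≤ 112); 112 − 89 = 23
take 21 (≤ 23); 23 − 21 = 2
take 2 (≤ 2); 2 − 2 = 0
2086 = 1597 + 377 + 89 + 21 + 2, which has 5 terms.

5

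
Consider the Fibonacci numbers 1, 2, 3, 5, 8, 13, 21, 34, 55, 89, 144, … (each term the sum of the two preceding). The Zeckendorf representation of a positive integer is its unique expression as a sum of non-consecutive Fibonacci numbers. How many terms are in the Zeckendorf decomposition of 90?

largest Fibonacci ≤ 90 is 89; 90 − 89 = 1
largest Fibonacci ≤ 1 is 1; 1 − 1 = 0
90 = 89 + 1, which has 2 terms.

2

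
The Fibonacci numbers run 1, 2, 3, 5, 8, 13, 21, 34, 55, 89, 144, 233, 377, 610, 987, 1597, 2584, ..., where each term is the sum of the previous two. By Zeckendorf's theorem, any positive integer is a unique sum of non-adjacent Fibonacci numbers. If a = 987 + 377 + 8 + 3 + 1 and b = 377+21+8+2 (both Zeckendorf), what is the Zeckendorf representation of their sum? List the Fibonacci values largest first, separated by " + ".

1597 + 144 + 34 + 8 + 1

The two numbers are 1376 and 408, so their sum is 1784.
Greedy algorithm:
1784: greatest Fibonacci not exceeding it is 1597, leaving 187
187: greatest Fibonacci not exceeding it is 144, leaving 43
43: greatest Fibonacci not exceeding it is 34, leaving 9
9: greatest Fibonacci not exceeding it is 8, leaving 1
1: greatest Fibonacci not exceeding it is 1, leaving 0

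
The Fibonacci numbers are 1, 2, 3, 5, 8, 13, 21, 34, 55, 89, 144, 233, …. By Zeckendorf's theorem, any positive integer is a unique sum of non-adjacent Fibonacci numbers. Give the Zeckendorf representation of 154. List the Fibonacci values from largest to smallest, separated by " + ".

144 + 8 + 2

subtract 144 from 154: 10 remains
subtract 8 from 10: 2 remains
subtract 2 from 2: 0 remains
So 154 = 144 + 8 + 2, with no two terms consecutive in the sequence.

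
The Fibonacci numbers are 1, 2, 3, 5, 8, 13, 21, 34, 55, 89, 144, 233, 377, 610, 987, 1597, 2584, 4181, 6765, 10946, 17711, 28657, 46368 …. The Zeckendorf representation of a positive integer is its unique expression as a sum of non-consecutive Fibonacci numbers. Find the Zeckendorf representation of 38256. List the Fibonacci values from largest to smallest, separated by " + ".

Repeatedly subtract the largest Fibonacci number that fits:
subtract 28657 from 38256: 9599 remains
subtract 6765 from 9599: 2834 remains
subtract 2584 from 2834: 250 remains
subtract 233 from 250: 17 remains
subtract 13 from 17: 4 remains
subtract 3 from 4: 1 remains
subtract 1 from 1: 0 remains
So 38256 = 28657 + 6765 + 2584 + 233 + 13 + 3 + 1, with no two terms consecutive in the sequence.

28657 + 6765 + 2584 + 233 + 13 + 3 + 1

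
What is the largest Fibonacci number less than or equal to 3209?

2584 ≤ 3209 < 4181, so the largest Fibonacci number not exceeding 3209 is 2584.

2584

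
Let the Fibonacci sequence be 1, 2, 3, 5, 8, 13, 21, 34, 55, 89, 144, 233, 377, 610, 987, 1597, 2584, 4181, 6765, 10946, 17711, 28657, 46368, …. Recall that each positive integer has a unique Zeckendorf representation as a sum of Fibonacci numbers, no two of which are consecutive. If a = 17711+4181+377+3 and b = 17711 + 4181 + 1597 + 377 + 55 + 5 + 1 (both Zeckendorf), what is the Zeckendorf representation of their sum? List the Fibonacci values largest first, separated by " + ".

28657 + 10946 + 4181 + 1597 + 610 + 144 + 55 + 8 + 1

The two numbers are 22272 and 23927, so their sum is 46199.
subtract 28657 from 46199: 17542 remains
subtract 10946 from 17542: 6596 remains
subtract 4181 from 6596: 2415 remains
subtract 1597 from 2415: 818 remains
subtract 610 from 818: 208 remains
subtract 144 from 208: 64 remains
subtract 55 from 64: 9 remains
subtract 8 from 9: 1 remains
subtract 1 from 1: 0 remains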